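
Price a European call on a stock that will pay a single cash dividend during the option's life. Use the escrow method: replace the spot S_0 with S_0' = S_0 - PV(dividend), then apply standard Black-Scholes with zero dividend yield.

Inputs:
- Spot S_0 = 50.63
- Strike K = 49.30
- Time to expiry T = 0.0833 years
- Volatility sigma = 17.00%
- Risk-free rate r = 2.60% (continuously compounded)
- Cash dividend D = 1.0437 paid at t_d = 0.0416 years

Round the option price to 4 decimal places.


PV(D) = D * exp(-r * t_d) = 1.0437 * 0.99891898 = 1.04257174
S_0' = S_0 - PV(D) = 50.6300 - 1.04257174 = 49.58742826
d1 = (ln(S_0'/K) + (r + sigma^2/2)*T) / (sigma*sqrt(T)) = 0.18715482
d2 = d1 - sigma*sqrt(T) = 0.13808986
exp(-rT) = 0.99783654
N(d1) = 0.57423037; N(d2) = 0.55491530
C = S_0' * N(d1) - K * exp(-rT) * N(d2) = 49.58742826 * 0.57423037 - 49.3000 * 0.99783654 * 0.55491530 = 1.1765

Answer: Price = 1.1765


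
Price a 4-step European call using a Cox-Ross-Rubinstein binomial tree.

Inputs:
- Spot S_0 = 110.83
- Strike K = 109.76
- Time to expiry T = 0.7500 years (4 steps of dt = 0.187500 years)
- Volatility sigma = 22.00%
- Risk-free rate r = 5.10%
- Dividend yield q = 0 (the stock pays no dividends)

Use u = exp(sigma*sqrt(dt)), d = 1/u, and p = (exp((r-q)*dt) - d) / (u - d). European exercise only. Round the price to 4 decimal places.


Answer: Price = V(0,0) = 10.7414

Derivation:
dt = T/N = 0.187500
u = exp(sigma*sqrt(dt)) = 1.099948; d = 1/u = 0.909134
p = (exp((r-q)*dt) - d) / (u - d) = 0.526557
Discount per step: exp(-r*dt) = 0.990483
Stock lattice S(k, i) with i counting down-moves:
  k=0: S(0,0) = 110.8300
  k=1: S(1,0) = 121.9072; S(1,1) = 100.7593
  k=2: S(2,0) = 134.0916; S(2,1) = 110.8300; S(2,2) = 91.6037
  k=3: S(3,0) = 147.4938; S(3,1) = 121.9072; S(3,2) = 100.7593; S(3,3) = 83.2801
  k=4: S(4,0) = 162.2354; S(4,1) = 134.0916; S(4,2) = 110.8300; S(4,3) = 91.6037; S(4,4) = 75.7127
Terminal payoffs V(N, i) = max(S_T - K, 0):
  V(4,0) = 52.475450; V(4,1) = 24.331591; V(4,2) = 1.070000; V(4,3) = 0.000000; V(4,4) = 0.000000
Backward induction: V(k, i) = exp(-r*dt) * [p * V(k+1, i) + (1-p) * V(k+1, i+1)].
  V(3,0) = exp(-r*dt) * [p*52.475450 + (1-p)*24.331591] = 38.778339
  V(3,1) = exp(-r*dt) * [p*24.331591 + (1-p)*1.070000] = 13.191801
  V(3,2) = exp(-r*dt) * [p*1.070000 + (1-p)*0.000000] = 0.558054
  V(3,3) = exp(-r*dt) * [p*0.000000 + (1-p)*0.000000] = 0.000000
  V(2,0) = exp(-r*dt) * [p*38.778339 + (1-p)*13.191801] = 26.410806
  V(2,1) = exp(-r*dt) * [p*13.191801 + (1-p)*0.558054] = 7.141820
  V(2,2) = exp(-r*dt) * [p*0.558054 + (1-p)*0.000000] = 0.291051
  V(1,0) = exp(-r*dt) * [p*26.410806 + (1-p)*7.141820] = 17.123509
  V(1,1) = exp(-r*dt) * [p*7.141820 + (1-p)*0.291051] = 3.861270
  V(0,0) = exp(-r*dt) * [p*17.123509 + (1-p)*3.861270] = 10.741387


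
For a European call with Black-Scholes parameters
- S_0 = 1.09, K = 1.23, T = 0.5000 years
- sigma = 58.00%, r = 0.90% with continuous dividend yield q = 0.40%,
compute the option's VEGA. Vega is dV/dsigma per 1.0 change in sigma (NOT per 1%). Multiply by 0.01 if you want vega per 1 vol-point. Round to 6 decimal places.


d1 = -0.0834787666; d2 = -0.4936006997
phi(d1) = 0.3975546439; exp(-qT) = 0.9980019987; exp(-rT) = 0.9955101098
Vega = S * exp(-qT) * phi(d1) * sqrt(T) = 1.0900 * 0.9980019987 * 0.3975546439 * 0.7071067812 = 0.305802

Answer: Vega = 0.305802


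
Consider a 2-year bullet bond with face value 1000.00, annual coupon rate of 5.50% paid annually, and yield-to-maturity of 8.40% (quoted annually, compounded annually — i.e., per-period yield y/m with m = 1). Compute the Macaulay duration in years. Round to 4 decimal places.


Answer: Macaulay duration = 1.9465 years

Derivation:
Coupon per period c = face * coupon_rate / m = 55.000000
Periods per year m = 1; per-period yield y/m = 0.084000
Number of cashflows N = 2
Cashflows (t years, CF_t, discount factor 1/(1+y/m)^(m*t), PV):
  t = 1.0000: CF_t = 55.000000, DF = 0.922509, PV = 50.738007
  t = 2.0000: CF_t = 1055.000000, DF = 0.851023, PV = 897.829550
Price P = sum_t PV_t = 948.567558
Macaulay numerator sum_t t * PV_t:
  t * PV_t at t = 1.0000: 50.738007
  t * PV_t at t = 2.0000: 1795.659101
Macaulay duration D = (sum_t t * PV_t) / P = 1846.397108 / 948.567558 = 1.946511


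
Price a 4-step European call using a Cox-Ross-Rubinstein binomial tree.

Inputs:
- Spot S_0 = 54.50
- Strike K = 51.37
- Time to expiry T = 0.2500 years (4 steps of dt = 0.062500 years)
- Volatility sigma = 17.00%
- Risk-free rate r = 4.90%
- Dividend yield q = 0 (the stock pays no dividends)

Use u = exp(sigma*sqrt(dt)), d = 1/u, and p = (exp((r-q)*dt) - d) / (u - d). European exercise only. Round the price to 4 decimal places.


dt = T/N = 0.062500
u = exp(sigma*sqrt(dt)) = 1.043416; d = 1/u = 0.958390
p = (exp((r-q)*dt) - d) / (u - d) = 0.525450
Discount per step: exp(-r*dt) = 0.996942
Stock lattice S(k, i) with i counting down-moves:
  k=0: S(0,0) = 54.5000
  k=1: S(1,0) = 56.8662; S(1,1) = 52.2323
  k=2: S(2,0) = 59.3351; S(2,1) = 54.5000; S(2,2) = 50.0589
  k=3: S(3,0) = 61.9112; S(3,1) = 56.8662; S(3,2) = 52.2323; S(3,3) = 47.9760
  k=4: S(4,0) = 64.5991; S(4,1) = 59.3351; S(4,2) = 54.5000; S(4,3) = 50.0589; S(4,4) = 45.9797
Terminal payoffs V(N, i) = max(S_T - K, 0):
  V(4,0) = 13.229114; V(4,1) = 7.965080; V(4,2) = 3.130000; V(4,3) = 0.000000; V(4,4) = 0.000000
Backward induction: V(k, i) = exp(-r*dt) * [p * V(k+1, i) + (1-p) * V(k+1, i+1)].
  V(3,0) = exp(-r*dt) * [p*13.229114 + (1-p)*7.965080] = 10.698255
  V(3,1) = exp(-r*dt) * [p*7.965080 + (1-p)*3.130000] = 5.653255
  V(3,2) = exp(-r*dt) * [p*3.130000 + (1-p)*0.000000] = 1.639631
  V(3,3) = exp(-r*dt) * [p*0.000000 + (1-p)*0.000000] = 0.000000
  V(2,0) = exp(-r*dt) * [p*10.698255 + (1-p)*5.653255] = 8.278760
  V(2,1) = exp(-r*dt) * [p*5.653255 + (1-p)*1.639631] = 3.737129
  V(2,2) = exp(-r*dt) * [p*1.639631 + (1-p)*0.000000] = 0.858910
  V(1,0) = exp(-r*dt) * [p*8.278760 + (1-p)*3.737129] = 6.104806
  V(1,1) = exp(-r*dt) * [p*3.737129 + (1-p)*0.858910] = 2.364020
  V(0,0) = exp(-r*dt) * [p*6.104806 + (1-p)*2.364020] = 4.316378

Answer: Price = V(0,0) = 4.3164


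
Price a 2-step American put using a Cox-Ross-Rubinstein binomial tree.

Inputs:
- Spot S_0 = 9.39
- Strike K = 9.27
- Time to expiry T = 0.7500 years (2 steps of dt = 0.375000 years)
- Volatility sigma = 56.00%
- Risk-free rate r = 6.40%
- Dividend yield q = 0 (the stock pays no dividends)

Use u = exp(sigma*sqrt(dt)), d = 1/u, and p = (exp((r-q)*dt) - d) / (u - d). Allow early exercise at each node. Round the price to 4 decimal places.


Answer: Price = V(0,0) = 1.3998

Derivation:
dt = T/N = 0.375000
u = exp(sigma*sqrt(dt)) = 1.409068; d = 1/u = 0.709689
p = (exp((r-q)*dt) - d) / (u - d) = 0.449830
Discount per step: exp(-r*dt) = 0.976286
Stock lattice S(k, i) with i counting down-moves:
  k=0: S(0,0) = 9.3900
  k=1: S(1,0) = 13.2311; S(1,1) = 6.6640
  k=2: S(2,0) = 18.6436; S(2,1) = 9.3900; S(2,2) = 4.7294
Terminal payoffs V(N, i) = max(K - S_T, 0):
  V(2,0) = 0.000000; V(2,1) = 0.000000; V(2,2) = 4.540648
Backward induction: V(k, i) = exp(-r*dt) * [p * V(k+1, i) + (1-p) * V(k+1, i+1)]; then take max(V_cont, immediate exercise) for American.
  V(1,0) = exp(-r*dt) * [p*0.000000 + (1-p)*0.000000] = 0.000000; exercise = 0.000000; V(1,0) = max -> 0.000000
  V(1,1) = exp(-r*dt) * [p*0.000000 + (1-p)*4.540648] = 2.438889; exercise = 2.606021; V(1,1) = max -> 2.606021
  V(0,0) = exp(-r*dt) * [p*0.000000 + (1-p)*2.606021] = 1.399755; exercise = 0.000000; V(0,0) = max -> 1.399755


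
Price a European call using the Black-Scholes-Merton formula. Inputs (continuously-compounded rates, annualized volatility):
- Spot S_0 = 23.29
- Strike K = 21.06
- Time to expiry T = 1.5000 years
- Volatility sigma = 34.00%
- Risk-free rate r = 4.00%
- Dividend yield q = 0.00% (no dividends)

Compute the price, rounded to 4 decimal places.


Answer: Price = 5.5414

Derivation:
d1 = (ln(S/K) + (r - q + 0.5*sigma^2) * T) / (sigma * sqrt(T)) = 0.59399785
d2 = d1 - sigma * sqrt(T) = 0.17758459
exp(-rT) = 0.94176453; exp(-qT) = 1.00000000
C = S_0 * exp(-qT) * N(d1) - K * exp(-rT) * N(d2)
N(d1) = 0.72374322; N(d2) = 0.57047539
C = 23.2900 * 1.00000000 * 0.72374322 - 21.0600 * 0.94176453 * 0.57047539 = 5.5414


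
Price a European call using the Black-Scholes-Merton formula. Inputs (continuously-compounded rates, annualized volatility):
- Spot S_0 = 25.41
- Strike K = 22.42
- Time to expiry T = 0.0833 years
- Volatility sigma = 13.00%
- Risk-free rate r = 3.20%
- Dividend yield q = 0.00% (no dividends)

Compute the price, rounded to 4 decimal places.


d1 = (ln(S/K) + (r - q + 0.5*sigma^2) * T) / (sigma * sqrt(T)) = 3.42638512
d2 = d1 - sigma * sqrt(T) = 3.38886486
exp(-rT) = 0.99733795; exp(-qT) = 1.00000000
C = S_0 * exp(-qT) * N(d1) - K * exp(-rT) * N(d2)
N(d1) = 0.99969416; N(d2) = 0.99964909
C = 25.4100 * 1.00000000 * 0.99969416 - 22.4200 * 0.99733795 * 0.99964909 = 3.0498

Answer: Price = 3.0498


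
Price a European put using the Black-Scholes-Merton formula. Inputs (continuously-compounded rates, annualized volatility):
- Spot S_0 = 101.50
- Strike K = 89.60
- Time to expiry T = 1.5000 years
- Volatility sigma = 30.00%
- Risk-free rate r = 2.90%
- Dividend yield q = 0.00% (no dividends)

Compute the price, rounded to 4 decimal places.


Answer: Price = 7.1784

Derivation:
d1 = (ln(S/K) + (r - q + 0.5*sigma^2) * T) / (sigma * sqrt(T)) = 0.64150361
d2 = d1 - sigma * sqrt(T) = 0.27408015
exp(-rT) = 0.95743255; exp(-qT) = 1.00000000
P = K * exp(-rT) * N(-d2) - S_0 * exp(-qT) * N(-d1)
N(-d1) = 0.26059777; N(-d2) = 0.39201151
P = 89.6000 * 0.95743255 * 0.39201151 - 101.5000 * 1.00000000 * 0.26059777 = 7.1784


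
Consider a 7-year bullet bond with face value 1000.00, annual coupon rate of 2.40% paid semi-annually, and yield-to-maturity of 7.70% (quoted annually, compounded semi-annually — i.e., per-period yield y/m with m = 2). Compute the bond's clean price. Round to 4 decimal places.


Coupon per period c = face * coupon_rate / m = 12.000000
Periods per year m = 2; per-period yield y/m = 0.038500
Number of cashflows N = 14
Cashflows (t years, CF_t, discount factor 1/(1+y/m)^(m*t), PV):
  t = 0.5000: CF_t = 12.000000, DF = 0.962927, PV = 11.555128
  t = 1.0000: CF_t = 12.000000, DF = 0.927229, PV = 11.126748
  t = 1.5000: CF_t = 12.000000, DF = 0.892854, PV = 10.714249
  t = 2.0000: CF_t = 12.000000, DF = 0.859754, PV = 10.317043
  t = 2.5000: CF_t = 12.000000, DF = 0.827880, PV = 9.934562
  t = 3.0000: CF_t = 12.000000, DF = 0.797188, PV = 9.566261
  t = 3.5000: CF_t = 12.000000, DF = 0.767635, PV = 9.211614
  t = 4.0000: CF_t = 12.000000, DF = 0.739176, PV = 8.870115
  t = 4.5000: CF_t = 12.000000, DF = 0.711773, PV = 8.541276
  t = 5.0000: CF_t = 12.000000, DF = 0.685386, PV = 8.224627
  t = 5.5000: CF_t = 12.000000, DF = 0.659977, PV = 7.919718
  t = 6.0000: CF_t = 12.000000, DF = 0.635509, PV = 7.626113
  t = 6.5000: CF_t = 12.000000, DF = 0.611949, PV = 7.343392
  t = 7.0000: CF_t = 1012.000000, DF = 0.589263, PV = 596.333902
Price P = sum_t PV_t = 717.284750

Answer: Price = 717.2847


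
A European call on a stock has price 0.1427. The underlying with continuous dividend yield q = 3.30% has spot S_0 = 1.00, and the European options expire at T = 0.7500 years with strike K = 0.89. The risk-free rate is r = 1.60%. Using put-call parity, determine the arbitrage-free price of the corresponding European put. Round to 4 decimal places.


Answer: Put price = 0.0465

Derivation:
Put-call parity: C - P = S_0 * exp(-qT) - K * exp(-rT).
S_0 * exp(-qT) = 1.0000 * 0.97555377 = 0.97555377
K * exp(-rT) = 0.8900 * 0.98807171 = 0.87938382
P = C - S*exp(-qT) + K*exp(-rT)
P = 0.1427 - 0.97555377 + 0.87938382 = 0.0465


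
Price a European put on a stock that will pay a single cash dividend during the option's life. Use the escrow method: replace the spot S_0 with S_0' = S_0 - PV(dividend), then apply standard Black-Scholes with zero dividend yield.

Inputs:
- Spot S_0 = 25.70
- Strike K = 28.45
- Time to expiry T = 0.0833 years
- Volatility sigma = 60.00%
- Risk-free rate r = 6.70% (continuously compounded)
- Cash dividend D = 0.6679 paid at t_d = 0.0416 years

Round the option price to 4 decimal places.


PV(D) = D * exp(-r * t_d) = 0.6679 * 0.99721668 = 0.66604102
S_0' = S_0 - PV(D) = 25.7000 - 0.66604102 = 25.03395898
d1 = (ln(S_0'/K) + (r + sigma^2/2)*T) / (sigma*sqrt(T)) = -0.61985060
d2 = d1 - sigma*sqrt(T) = -0.79302103
exp(-rT) = 0.99443445
N(-d1) = 0.73232192; N(-d2) = 0.78611722
P = K * exp(-rT) * N(-d2) - S_0' * N(-d1) = 28.4500 * 0.99443445 * 0.78611722 - 25.03395898 * 0.73232192 = 3.9076

Answer: Price = 3.9076


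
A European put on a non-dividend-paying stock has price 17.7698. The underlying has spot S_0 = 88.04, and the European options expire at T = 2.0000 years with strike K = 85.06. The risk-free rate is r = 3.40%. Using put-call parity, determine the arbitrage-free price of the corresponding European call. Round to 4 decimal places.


Answer: Call price = 26.3416

Derivation:
Put-call parity: C - P = S_0 * exp(-qT) - K * exp(-rT).
S_0 * exp(-qT) = 88.0400 * 1.00000000 = 88.04000000
K * exp(-rT) = 85.0600 * 0.93426047 = 79.46819588
C = P + S*exp(-qT) - K*exp(-rT)
C = 17.7698 + 88.04000000 - 79.46819588 = 26.3416


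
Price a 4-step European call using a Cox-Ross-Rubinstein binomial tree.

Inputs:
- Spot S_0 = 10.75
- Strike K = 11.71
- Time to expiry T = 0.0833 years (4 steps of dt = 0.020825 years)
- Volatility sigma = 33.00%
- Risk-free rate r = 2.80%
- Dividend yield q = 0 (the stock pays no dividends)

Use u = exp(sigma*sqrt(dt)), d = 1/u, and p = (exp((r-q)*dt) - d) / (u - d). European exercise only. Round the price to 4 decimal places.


dt = T/N = 0.020825
u = exp(sigma*sqrt(dt)) = 1.048774; d = 1/u = 0.953494
p = (exp((r-q)*dt) - d) / (u - d) = 0.494218
Discount per step: exp(-r*dt) = 0.999417
Stock lattice S(k, i) with i counting down-moves:
  k=0: S(0,0) = 10.7500
  k=1: S(1,0) = 11.2743; S(1,1) = 10.2501
  k=2: S(2,0) = 11.8242; S(2,1) = 10.7500; S(2,2) = 9.7734
  k=3: S(3,0) = 12.4009; S(3,1) = 11.2743; S(3,2) = 10.2501; S(3,3) = 9.3189
  k=4: S(4,0) = 13.0058; S(4,1) = 11.8242; S(4,2) = 10.7500; S(4,3) = 9.7734; S(4,4) = 8.8855
Terminal payoffs V(N, i) = max(S_T - K, 0):
  V(4,0) = 1.295772; V(4,1) = 0.114214; V(4,2) = 0.000000; V(4,3) = 0.000000; V(4,4) = 0.000000
Backward induction: V(k, i) = exp(-r*dt) * [p * V(k+1, i) + (1-p) * V(k+1, i+1)].
  V(3,0) = exp(-r*dt) * [p*1.295772 + (1-p)*0.114214] = 0.697755
  V(3,1) = exp(-r*dt) * [p*0.114214 + (1-p)*0.000000] = 0.056414
  V(3,2) = exp(-r*dt) * [p*0.000000 + (1-p)*0.000000] = 0.000000
  V(3,3) = exp(-r*dt) * [p*0.000000 + (1-p)*0.000000] = 0.000000
  V(2,0) = exp(-r*dt) * [p*0.697755 + (1-p)*0.056414] = 0.373159
  V(2,1) = exp(-r*dt) * [p*0.056414 + (1-p)*0.000000] = 0.027865
  V(2,2) = exp(-r*dt) * [p*0.000000 + (1-p)*0.000000] = 0.000000
  V(1,0) = exp(-r*dt) * [p*0.373159 + (1-p)*0.027865] = 0.198400
  V(1,1) = exp(-r*dt) * [p*0.027865 + (1-p)*0.000000] = 0.013763
  V(0,0) = exp(-r*dt) * [p*0.198400 + (1-p)*0.013763] = 0.104953

Answer: Price = V(0,0) = 0.1050


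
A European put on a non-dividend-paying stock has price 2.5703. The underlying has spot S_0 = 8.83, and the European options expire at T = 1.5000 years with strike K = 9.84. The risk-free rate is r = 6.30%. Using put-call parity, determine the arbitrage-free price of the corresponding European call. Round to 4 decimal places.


Put-call parity: C - P = S_0 * exp(-qT) - K * exp(-rT).
S_0 * exp(-qT) = 8.8300 * 1.00000000 = 8.83000000
K * exp(-rT) = 9.8400 * 0.90982773 = 8.95270491
C = P + S*exp(-qT) - K*exp(-rT)
C = 2.5703 + 8.83000000 - 8.95270491 = 2.4476

Answer: Call price = 2.4476


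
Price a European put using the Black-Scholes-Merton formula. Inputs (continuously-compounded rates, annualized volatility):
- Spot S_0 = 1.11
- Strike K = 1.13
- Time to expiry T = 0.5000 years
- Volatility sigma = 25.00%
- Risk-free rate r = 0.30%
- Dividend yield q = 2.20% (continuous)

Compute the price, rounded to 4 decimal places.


Answer: Price = 0.0946

Derivation:
d1 = (ln(S/K) + (r - q + 0.5*sigma^2) * T) / (sigma * sqrt(T)) = -0.06636971
d2 = d1 - sigma * sqrt(T) = -0.24314640
exp(-rT) = 0.99850112; exp(-qT) = 0.98906028
P = K * exp(-rT) * N(-d2) - S_0 * exp(-qT) * N(-d1)
N(-d1) = 0.52645826; N(-d2) = 0.59605401
P = 1.1300 * 0.99850112 * 0.59605401 - 1.1100 * 0.98906028 * 0.52645826 = 0.0946


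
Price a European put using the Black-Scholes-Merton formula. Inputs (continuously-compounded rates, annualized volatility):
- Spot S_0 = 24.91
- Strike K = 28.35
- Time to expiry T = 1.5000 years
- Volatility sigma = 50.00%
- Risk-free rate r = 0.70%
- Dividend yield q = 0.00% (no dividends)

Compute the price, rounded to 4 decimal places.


d1 = (ln(S/K) + (r - q + 0.5*sigma^2) * T) / (sigma * sqrt(T)) = 0.11209241
d2 = d1 - sigma * sqrt(T) = -0.50028003
exp(-rT) = 0.98955493; exp(-qT) = 1.00000000
P = K * exp(-rT) * N(-d2) - S_0 * exp(-qT) * N(-d1)
N(-d1) = 0.45537507; N(-d2) = 0.69156104
P = 28.3500 * 0.98955493 * 0.69156104 - 24.9100 * 1.00000000 * 0.45537507 = 8.0576

Answer: Price = 8.0576


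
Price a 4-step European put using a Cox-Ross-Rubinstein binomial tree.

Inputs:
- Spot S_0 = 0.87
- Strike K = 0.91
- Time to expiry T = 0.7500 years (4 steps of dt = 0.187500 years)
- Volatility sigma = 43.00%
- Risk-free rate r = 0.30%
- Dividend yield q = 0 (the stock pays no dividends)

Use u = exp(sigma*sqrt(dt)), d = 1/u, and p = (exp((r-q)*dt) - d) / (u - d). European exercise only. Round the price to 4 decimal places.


Answer: Price = V(0,0) = 0.1497

Derivation:
dt = T/N = 0.187500
u = exp(sigma*sqrt(dt)) = 1.204658; d = 1/u = 0.830111
p = (exp((r-q)*dt) - d) / (u - d) = 0.455087
Discount per step: exp(-r*dt) = 0.999438
Stock lattice S(k, i) with i counting down-moves:
  k=0: S(0,0) = 0.8700
  k=1: S(1,0) = 1.0481; S(1,1) = 0.7222
  k=2: S(2,0) = 1.2625; S(2,1) = 0.8700; S(2,2) = 0.5995
  k=3: S(3,0) = 1.5209; S(3,1) = 1.0481; S(3,2) = 0.7222; S(3,3) = 0.4977
  k=4: S(4,0) = 1.8322; S(4,1) = 1.2625; S(4,2) = 0.8700; S(4,3) = 0.5995; S(4,4) = 0.4131
Terminal payoffs V(N, i) = max(K - S_T, 0):
  V(4,0) = 0.000000; V(4,1) = 0.000000; V(4,2) = 0.040000; V(4,3) = 0.310496; V(4,4) = 0.496891
Backward induction: V(k, i) = exp(-r*dt) * [p * V(k+1, i) + (1-p) * V(k+1, i+1)].
  V(3,0) = exp(-r*dt) * [p*0.000000 + (1-p)*0.000000] = 0.000000
  V(3,1) = exp(-r*dt) * [p*0.000000 + (1-p)*0.040000] = 0.021784
  V(3,2) = exp(-r*dt) * [p*0.040000 + (1-p)*0.310496] = 0.187291
  V(3,3) = exp(-r*dt) * [p*0.310496 + (1-p)*0.496891] = 0.411833
  V(2,0) = exp(-r*dt) * [p*0.000000 + (1-p)*0.021784] = 0.011864
  V(2,1) = exp(-r*dt) * [p*0.021784 + (1-p)*0.187291] = 0.111908
  V(2,2) = exp(-r*dt) * [p*0.187291 + (1-p)*0.411833] = 0.309473
  V(1,0) = exp(-r*dt) * [p*0.011864 + (1-p)*0.111908] = 0.066342
  V(1,1) = exp(-r*dt) * [p*0.111908 + (1-p)*0.309473] = 0.219440
  V(0,0) = exp(-r*dt) * [p*0.066342 + (1-p)*0.219440] = 0.149683


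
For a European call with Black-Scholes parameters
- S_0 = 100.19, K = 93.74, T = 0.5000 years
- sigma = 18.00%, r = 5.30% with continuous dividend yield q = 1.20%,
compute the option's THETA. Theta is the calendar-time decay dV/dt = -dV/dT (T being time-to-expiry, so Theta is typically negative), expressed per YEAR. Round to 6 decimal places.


d1 = 0.7475170756; d2 = 0.6202378550
phi(d1) = 0.3016978008; exp(-qT) = 0.9940179641; exp(-rT) = 0.9738480438
Theta = -S*exp(-qT)*phi(d1)*sigma/(2*sqrt(T)) - r*K*exp(-rT)*N(d2) + q*S*exp(-qT)*N(d1)
N(d1) = 0.7726242503; N(d2) = 0.7324493988; sqrt(T) = 0.7071067812
Term 1 = -100.1900 * 0.9940179641 * 0.3016978008 * 0.1800 / (2 * 0.7071067812) = -3.8242674887
Term 2 = -0.0530 * 93.7400 * 0.9738480438 * 0.7324493988 = -3.5438035745
Term 3 = 0.0120 * 100.1900 * 0.9940179641 * 0.7726242503 = 0.9233539066
Theta = -3.8242674887 + (-3.5438035745) + (0.9233539066) = -6.444717

Answer: Theta = -6.444717


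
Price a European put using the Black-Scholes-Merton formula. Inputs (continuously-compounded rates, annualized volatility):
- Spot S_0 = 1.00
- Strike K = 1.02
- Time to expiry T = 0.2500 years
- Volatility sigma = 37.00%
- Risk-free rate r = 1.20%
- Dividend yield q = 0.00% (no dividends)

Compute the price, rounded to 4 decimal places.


d1 = (ln(S/K) + (r - q + 0.5*sigma^2) * T) / (sigma * sqrt(T)) = 0.00167499
d2 = d1 - sigma * sqrt(T) = -0.18332501
exp(-rT) = 0.99700450; exp(-qT) = 1.00000000
P = K * exp(-rT) * N(-d2) - S_0 * exp(-qT) * N(-d1)
N(-d1) = 0.49933178; N(-d2) = 0.57272850
P = 1.0200 * 0.99700450 * 0.57272850 - 1.0000 * 1.00000000 * 0.49933178 = 0.0831

Answer: Price = 0.0831


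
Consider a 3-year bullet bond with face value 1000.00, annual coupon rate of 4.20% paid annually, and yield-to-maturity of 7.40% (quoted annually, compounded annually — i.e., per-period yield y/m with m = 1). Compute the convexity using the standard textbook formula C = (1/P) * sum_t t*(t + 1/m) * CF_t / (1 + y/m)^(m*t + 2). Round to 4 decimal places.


Coupon per period c = face * coupon_rate / m = 42.000000
Periods per year m = 1; per-period yield y/m = 0.074000
Number of cashflows N = 3
Cashflows (t years, CF_t, discount factor 1/(1+y/m)^(m*t), PV):
  t = 1.0000: CF_t = 42.000000, DF = 0.931099, PV = 39.106145
  t = 2.0000: CF_t = 42.000000, DF = 0.866945, PV = 36.411681
  t = 3.0000: CF_t = 1042.000000, DF = 0.807211, PV = 841.114026
Price P = sum_t PV_t = 916.631852
Convexity numerator sum_t t*(t + 1/m) * CF_t / (1+y/m)^(m*t + 2):
  t = 1.0000: term = 67.805737
  t = 2.0000: term = 189.401501
  t = 3.0000: term = 8750.392992
Convexity = (1/P) * sum = 9007.600229 / 916.631852 = 9.826846

Answer: Convexity = 9.8268


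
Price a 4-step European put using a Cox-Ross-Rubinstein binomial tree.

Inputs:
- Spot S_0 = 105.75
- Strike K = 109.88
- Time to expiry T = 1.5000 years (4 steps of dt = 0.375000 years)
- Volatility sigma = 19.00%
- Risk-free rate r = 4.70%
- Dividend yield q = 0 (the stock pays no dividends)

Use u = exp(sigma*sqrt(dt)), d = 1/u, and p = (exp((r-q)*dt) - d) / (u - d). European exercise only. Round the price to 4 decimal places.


dt = T/N = 0.375000
u = exp(sigma*sqrt(dt)) = 1.123390; d = 1/u = 0.890163
p = (exp((r-q)*dt) - d) / (u - d) = 0.547185
Discount per step: exp(-r*dt) = 0.982529
Stock lattice S(k, i) with i counting down-moves:
  k=0: S(0,0) = 105.7500
  k=1: S(1,0) = 118.7985; S(1,1) = 94.1347
  k=2: S(2,0) = 133.4570; S(2,1) = 105.7500; S(2,2) = 83.7952
  k=3: S(3,0) = 149.9242; S(3,1) = 118.7985; S(3,2) = 94.1347; S(3,3) = 74.5914
  k=4: S(4,0) = 168.4234; S(4,1) = 133.4570; S(4,2) = 105.7500; S(4,3) = 83.7952; S(4,4) = 66.3985
Terminal payoffs V(N, i) = max(K - S_T, 0):
  V(4,0) = 0.000000; V(4,1) = 0.000000; V(4,2) = 4.130000; V(4,3) = 26.084753; V(4,4) = 43.481480
Backward induction: V(k, i) = exp(-r*dt) * [p * V(k+1, i) + (1-p) * V(k+1, i+1)].
  V(3,0) = exp(-r*dt) * [p*0.000000 + (1-p)*0.000000] = 0.000000
  V(3,1) = exp(-r*dt) * [p*0.000000 + (1-p)*4.130000] = 1.837453
  V(3,2) = exp(-r*dt) * [p*4.130000 + (1-p)*26.084753] = 13.825602
  V(3,3) = exp(-r*dt) * [p*26.084753 + (1-p)*43.481480] = 33.368909
  V(2,0) = exp(-r*dt) * [p*0.000000 + (1-p)*1.837453] = 0.817490
  V(2,1) = exp(-r*dt) * [p*1.837453 + (1-p)*13.825602] = 7.138926
  V(2,2) = exp(-r*dt) * [p*13.825602 + (1-p)*33.368909] = 22.278954
  V(1,0) = exp(-r*dt) * [p*0.817490 + (1-p)*7.138926] = 3.615640
  V(1,1) = exp(-r*dt) * [p*7.138926 + (1-p)*22.278954] = 13.750062
  V(0,0) = exp(-r*dt) * [p*3.615640 + (1-p)*13.750062] = 8.061316

Answer: Price = V(0,0) = 8.0613


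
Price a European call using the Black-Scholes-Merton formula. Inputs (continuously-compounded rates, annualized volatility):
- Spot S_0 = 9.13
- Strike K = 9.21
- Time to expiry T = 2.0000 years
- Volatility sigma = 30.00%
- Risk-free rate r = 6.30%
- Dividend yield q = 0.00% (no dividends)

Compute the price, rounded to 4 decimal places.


d1 = (ln(S/K) + (r - q + 0.5*sigma^2) * T) / (sigma * sqrt(T)) = 0.48855385
d2 = d1 - sigma * sqrt(T) = 0.06428978
exp(-rT) = 0.88161485; exp(-qT) = 1.00000000
C = S_0 * exp(-qT) * N(d1) - K * exp(-rT) * N(d2)
N(d1) = 0.68742120; N(d2) = 0.52563026
C = 9.1300 * 1.00000000 * 0.68742120 - 9.2100 * 0.88161485 * 0.52563026 = 2.0082

Answer: Price = 2.0082


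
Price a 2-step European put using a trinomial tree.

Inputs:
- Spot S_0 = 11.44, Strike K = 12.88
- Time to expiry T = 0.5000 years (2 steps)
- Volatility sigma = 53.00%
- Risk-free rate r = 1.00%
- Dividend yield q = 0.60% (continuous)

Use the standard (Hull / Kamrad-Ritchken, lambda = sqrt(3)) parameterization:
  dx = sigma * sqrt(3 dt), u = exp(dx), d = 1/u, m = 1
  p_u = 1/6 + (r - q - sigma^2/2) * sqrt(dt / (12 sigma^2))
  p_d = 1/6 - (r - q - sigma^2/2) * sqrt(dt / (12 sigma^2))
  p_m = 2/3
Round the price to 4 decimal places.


dt = T/N = 0.250000; dx = sigma*sqrt(3*dt) = 0.458993
u = exp(dx) = 1.582480; d = 1/u = 0.631919
p_u = 0.129507, p_m = 0.666667, p_d = 0.203827
Discount per step: exp(-r*dt) = 0.997503
Stock lattice S(k, j) with j the centered position index:
  k=0: S(0,+0) = 11.4400
  k=1: S(1,-1) = 7.2292; S(1,+0) = 11.4400; S(1,+1) = 18.1036
  k=2: S(2,-2) = 4.5682; S(2,-1) = 7.2292; S(2,+0) = 11.4400; S(2,+1) = 18.1036; S(2,+2) = 28.6486
Terminal payoffs V(N, j) = max(K - S_T, 0):
  V(2,-2) = 8.311755; V(2,-1) = 5.650842; V(2,+0) = 1.440000; V(2,+1) = 0.000000; V(2,+2) = 0.000000
Backward induction: V(k, j) = exp(-r*dt) * [p_u * V(k+1, j+1) + p_m * V(k+1, j) + p_d * V(k+1, j-1)]
  V(1,-1) = exp(-r*dt) * [p_u*1.440000 + p_m*5.650842 + p_d*8.311755] = 5.633774
  V(1,+0) = exp(-r*dt) * [p_u*0.000000 + p_m*1.440000 + p_d*5.650842] = 2.106520
  V(1,+1) = exp(-r*dt) * [p_u*0.000000 + p_m*0.000000 + p_d*1.440000] = 0.292778
  V(0,+0) = exp(-r*dt) * [p_u*0.292778 + p_m*2.106520 + p_d*5.633774] = 2.584109

Answer: Price = V(0,0) = 2.5841


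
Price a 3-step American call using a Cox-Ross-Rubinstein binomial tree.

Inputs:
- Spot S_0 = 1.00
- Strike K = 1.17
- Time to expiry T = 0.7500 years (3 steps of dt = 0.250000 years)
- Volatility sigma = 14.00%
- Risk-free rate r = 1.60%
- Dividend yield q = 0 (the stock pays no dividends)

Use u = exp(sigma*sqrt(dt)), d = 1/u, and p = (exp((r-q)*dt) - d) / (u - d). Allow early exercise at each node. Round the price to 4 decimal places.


dt = T/N = 0.250000
u = exp(sigma*sqrt(dt)) = 1.072508; d = 1/u = 0.932394
p = (exp((r-q)*dt) - d) / (u - d) = 0.511112
Discount per step: exp(-r*dt) = 0.996008
Stock lattice S(k, i) with i counting down-moves:
  k=0: S(0,0) = 1.0000
  k=1: S(1,0) = 1.0725; S(1,1) = 0.9324
  k=2: S(2,0) = 1.1503; S(2,1) = 1.0000; S(2,2) = 0.8694
  k=3: S(3,0) = 1.2337; S(3,1) = 1.0725; S(3,2) = 0.9324; S(3,3) = 0.8106
Terminal payoffs V(N, i) = max(S_T - K, 0):
  V(3,0) = 0.063678; V(3,1) = 0.000000; V(3,2) = 0.000000; V(3,3) = 0.000000
Backward induction: V(k, i) = exp(-r*dt) * [p * V(k+1, i) + (1-p) * V(k+1, i+1)]; then take max(V_cont, immediate exercise) for American.
  V(2,0) = exp(-r*dt) * [p*0.063678 + (1-p)*0.000000] = 0.032417; exercise = 0.000000; V(2,0) = max -> 0.032417
  V(2,1) = exp(-r*dt) * [p*0.000000 + (1-p)*0.000000] = 0.000000; exercise = 0.000000; V(2,1) = max -> 0.000000
  V(2,2) = exp(-r*dt) * [p*0.000000 + (1-p)*0.000000] = 0.000000; exercise = 0.000000; V(2,2) = max -> 0.000000
  V(1,0) = exp(-r*dt) * [p*0.032417 + (1-p)*0.000000] = 0.016502; exercise = 0.000000; V(1,0) = max -> 0.016502
  V(1,1) = exp(-r*dt) * [p*0.000000 + (1-p)*0.000000] = 0.000000; exercise = 0.000000; V(1,1) = max -> 0.000000
  V(0,0) = exp(-r*dt) * [p*0.016502 + (1-p)*0.000000] = 0.008401; exercise = 0.000000; V(0,0) = max -> 0.008401

Answer: Price = V(0,0) = 0.0084


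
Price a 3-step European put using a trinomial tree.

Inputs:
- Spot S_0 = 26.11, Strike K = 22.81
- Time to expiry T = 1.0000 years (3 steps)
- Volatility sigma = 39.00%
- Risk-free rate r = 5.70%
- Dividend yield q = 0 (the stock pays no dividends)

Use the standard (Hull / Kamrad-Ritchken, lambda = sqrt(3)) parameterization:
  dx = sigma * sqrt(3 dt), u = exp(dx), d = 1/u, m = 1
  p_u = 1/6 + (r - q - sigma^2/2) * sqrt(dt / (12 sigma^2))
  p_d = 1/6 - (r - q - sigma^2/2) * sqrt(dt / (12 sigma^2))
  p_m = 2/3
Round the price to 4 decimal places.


dt = T/N = 0.333333; dx = sigma*sqrt(3*dt) = 0.390000
u = exp(dx) = 1.476981; d = 1/u = 0.677057
p_u = 0.158526, p_m = 0.666667, p_d = 0.174808
Discount per step: exp(-r*dt) = 0.981179
Stock lattice S(k, j) with j the centered position index:
  k=0: S(0,+0) = 26.1100
  k=1: S(1,-1) = 17.6780; S(1,+0) = 26.1100; S(1,+1) = 38.5640
  k=2: S(2,-2) = 11.9690; S(2,-1) = 17.6780; S(2,+0) = 26.1100; S(2,+1) = 38.5640; S(2,+2) = 56.9582
  k=3: S(3,-3) = 8.1037; S(3,-2) = 11.9690; S(3,-1) = 17.6780; S(3,+0) = 26.1100; S(3,+1) = 38.5640; S(3,+2) = 56.9582; S(3,+3) = 84.1262
Terminal payoffs V(N, j) = max(K - S_T, 0):
  V(3,-3) = 14.706319; V(3,-2) = 10.841019; V(3,-1) = 5.132045; V(3,+0) = 0.000000; V(3,+1) = 0.000000; V(3,+2) = 0.000000; V(3,+3) = 0.000000
Backward induction: V(k, j) = exp(-r*dt) * [p_u * V(k+1, j+1) + p_m * V(k+1, j) + p_d * V(k+1, j-1)]
  V(2,-2) = exp(-r*dt) * [p_u*5.132045 + p_m*10.841019 + p_d*14.706319] = 10.411966
  V(2,-1) = exp(-r*dt) * [p_u*0.000000 + p_m*5.132045 + p_d*10.841019] = 5.216398
  V(2,+0) = exp(-r*dt) * [p_u*0.000000 + p_m*0.000000 + p_d*5.132045] = 0.880237
  V(2,+1) = exp(-r*dt) * [p_u*0.000000 + p_m*0.000000 + p_d*0.000000] = 0.000000
  V(2,+2) = exp(-r*dt) * [p_u*0.000000 + p_m*0.000000 + p_d*0.000000] = 0.000000
  V(1,-1) = exp(-r*dt) * [p_u*0.880237 + p_m*5.216398 + p_d*10.411966] = 5.334898
  V(1,+0) = exp(-r*dt) * [p_u*0.000000 + p_m*0.880237 + p_d*5.216398] = 1.470485
  V(1,+1) = exp(-r*dt) * [p_u*0.000000 + p_m*0.000000 + p_d*0.880237] = 0.150976
  V(0,+0) = exp(-r*dt) * [p_u*0.150976 + p_m*1.470485 + p_d*5.334898] = 1.900385

Answer: Price = V(0,0) = 1.9004


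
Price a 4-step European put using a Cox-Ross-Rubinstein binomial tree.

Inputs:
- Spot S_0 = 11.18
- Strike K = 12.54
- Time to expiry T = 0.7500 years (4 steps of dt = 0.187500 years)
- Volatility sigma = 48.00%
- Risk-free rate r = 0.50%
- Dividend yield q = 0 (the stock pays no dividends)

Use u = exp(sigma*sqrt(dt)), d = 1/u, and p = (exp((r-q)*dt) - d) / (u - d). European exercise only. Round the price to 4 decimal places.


Answer: Price = V(0,0) = 2.7331

Derivation:
dt = T/N = 0.187500
u = exp(sigma*sqrt(dt)) = 1.231024; d = 1/u = 0.812332
p = (exp((r-q)*dt) - d) / (u - d) = 0.450465
Discount per step: exp(-r*dt) = 0.999063
Stock lattice S(k, i) with i counting down-moves:
  k=0: S(0,0) = 11.1800
  k=1: S(1,0) = 13.7628; S(1,1) = 9.0819
  k=2: S(2,0) = 16.9424; S(2,1) = 11.1800; S(2,2) = 7.3775
  k=3: S(3,0) = 20.8565; S(3,1) = 13.7628; S(3,2) = 9.0819; S(3,3) = 5.9930
  k=4: S(4,0) = 25.6748; S(4,1) = 16.9424; S(4,2) = 11.1800; S(4,3) = 7.3775; S(4,4) = 4.8683
Terminal payoffs V(N, i) = max(K - S_T, 0):
  V(4,0) = 0.000000; V(4,1) = 0.000000; V(4,2) = 1.360000; V(4,3) = 5.162504; V(4,4) = 7.671713
Backward induction: V(k, i) = exp(-r*dt) * [p * V(k+1, i) + (1-p) * V(k+1, i+1)].
  V(3,0) = exp(-r*dt) * [p*0.000000 + (1-p)*0.000000] = 0.000000
  V(3,1) = exp(-r*dt) * [p*0.000000 + (1-p)*1.360000] = 0.746667
  V(3,2) = exp(-r*dt) * [p*1.360000 + (1-p)*5.162504] = 3.446377
  V(3,3) = exp(-r*dt) * [p*5.162504 + (1-p)*7.671713] = 6.535273
  V(2,0) = exp(-r*dt) * [p*0.000000 + (1-p)*0.746667] = 0.409935
  V(2,1) = exp(-r*dt) * [p*0.746667 + (1-p)*3.446377] = 2.228163
  V(2,2) = exp(-r*dt) * [p*3.446377 + (1-p)*6.535273] = 5.139014
  V(1,0) = exp(-r*dt) * [p*0.409935 + (1-p)*2.228163] = 1.407795
  V(1,1) = exp(-r*dt) * [p*2.228163 + (1-p)*5.139014] = 3.824191
  V(0,0) = exp(-r*dt) * [p*1.407795 + (1-p)*3.824191] = 2.733126


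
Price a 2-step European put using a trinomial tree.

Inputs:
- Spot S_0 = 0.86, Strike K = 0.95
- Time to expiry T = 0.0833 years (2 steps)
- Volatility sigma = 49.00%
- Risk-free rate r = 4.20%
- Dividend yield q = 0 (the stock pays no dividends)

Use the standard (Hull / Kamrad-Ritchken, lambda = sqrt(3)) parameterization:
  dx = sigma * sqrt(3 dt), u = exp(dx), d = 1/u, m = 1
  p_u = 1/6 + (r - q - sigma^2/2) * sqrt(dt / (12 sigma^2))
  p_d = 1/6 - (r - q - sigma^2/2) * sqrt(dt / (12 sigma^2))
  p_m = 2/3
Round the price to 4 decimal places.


Answer: Price = V(0,0) = 0.1084

Derivation:
dt = T/N = 0.041650; dx = sigma*sqrt(3*dt) = 0.173207
u = exp(dx) = 1.189112; d = 1/u = 0.840964
p_u = 0.157283, p_m = 0.666667, p_d = 0.176051
Discount per step: exp(-r*dt) = 0.998252
Stock lattice S(k, j) with j the centered position index:
  k=0: S(0,+0) = 0.8600
  k=1: S(1,-1) = 0.7232; S(1,+0) = 0.8600; S(1,+1) = 1.0226
  k=2: S(2,-2) = 0.6082; S(2,-1) = 0.7232; S(2,+0) = 0.8600; S(2,+1) = 1.0226; S(2,+2) = 1.2160
Terminal payoffs V(N, j) = max(K - S_T, 0):
  V(2,-2) = 0.341791; V(2,-1) = 0.226771; V(2,+0) = 0.090000; V(2,+1) = 0.000000; V(2,+2) = 0.000000
Backward induction: V(k, j) = exp(-r*dt) * [p_u * V(k+1, j+1) + p_m * V(k+1, j) + p_d * V(k+1, j-1)]
  V(1,-1) = exp(-r*dt) * [p_u*0.090000 + p_m*0.226771 + p_d*0.341791] = 0.225114
  V(1,+0) = exp(-r*dt) * [p_u*0.000000 + p_m*0.090000 + p_d*0.226771] = 0.099749
  V(1,+1) = exp(-r*dt) * [p_u*0.000000 + p_m*0.000000 + p_d*0.090000] = 0.015817
  V(0,+0) = exp(-r*dt) * [p_u*0.015817 + p_m*0.099749 + p_d*0.225114] = 0.108429


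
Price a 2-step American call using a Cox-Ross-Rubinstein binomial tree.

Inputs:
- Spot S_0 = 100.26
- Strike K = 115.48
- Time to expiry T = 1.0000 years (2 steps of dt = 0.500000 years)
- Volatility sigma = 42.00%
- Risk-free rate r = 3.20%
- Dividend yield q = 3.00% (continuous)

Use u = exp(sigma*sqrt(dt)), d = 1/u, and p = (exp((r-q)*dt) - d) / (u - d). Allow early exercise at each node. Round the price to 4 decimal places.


Answer: Price = V(0,0) = 11.7259

Derivation:
dt = T/N = 0.500000
u = exp(sigma*sqrt(dt)) = 1.345795; d = 1/u = 0.743055
p = (exp((r-q)*dt) - d) / (u - d) = 0.427955
Discount per step: exp(-r*dt) = 0.984127
Stock lattice S(k, i) with i counting down-moves:
  k=0: S(0,0) = 100.2600
  k=1: S(1,0) = 134.9294; S(1,1) = 74.4987
  k=2: S(2,0) = 181.5873; S(2,1) = 100.2600; S(2,2) = 55.3567
Terminal payoffs V(N, i) = max(S_T - K, 0):
  V(2,0) = 66.107296; V(2,1) = 0.000000; V(2,2) = 0.000000
Backward induction: V(k, i) = exp(-r*dt) * [p * V(k+1, i) + (1-p) * V(k+1, i+1)]; then take max(V_cont, immediate exercise) for American.
  V(1,0) = exp(-r*dt) * [p*66.107296 + (1-p)*0.000000] = 27.841872; exercise = 19.449397; V(1,0) = max -> 27.841872
  V(1,1) = exp(-r*dt) * [p*0.000000 + (1-p)*0.000000] = 0.000000; exercise = 0.000000; V(1,1) = max -> 0.000000
  V(0,0) = exp(-r*dt) * [p*27.841872 + (1-p)*0.000000] = 11.725935; exercise = 0.000000; V(0,0) = max -> 11.725935


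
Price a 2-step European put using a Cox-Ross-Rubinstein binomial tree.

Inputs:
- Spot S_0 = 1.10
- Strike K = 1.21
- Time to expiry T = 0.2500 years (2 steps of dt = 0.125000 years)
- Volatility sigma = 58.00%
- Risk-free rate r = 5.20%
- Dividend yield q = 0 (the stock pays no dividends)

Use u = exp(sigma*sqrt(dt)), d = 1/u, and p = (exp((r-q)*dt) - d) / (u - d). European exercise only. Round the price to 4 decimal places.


dt = T/N = 0.125000
u = exp(sigma*sqrt(dt)) = 1.227600; d = 1/u = 0.814598
p = (exp((r-q)*dt) - d) / (u - d) = 0.464703
Discount per step: exp(-r*dt) = 0.993521
Stock lattice S(k, i) with i counting down-moves:
  k=0: S(0,0) = 1.1000
  k=1: S(1,0) = 1.3504; S(1,1) = 0.8961
  k=2: S(2,0) = 1.6577; S(2,1) = 1.1000; S(2,2) = 0.7299
Terminal payoffs V(N, i) = max(K - S_T, 0):
  V(2,0) = 0.000000; V(2,1) = 0.110000; V(2,2) = 0.480074
Backward induction: V(k, i) = exp(-r*dt) * [p * V(k+1, i) + (1-p) * V(k+1, i+1)].
  V(1,0) = exp(-r*dt) * [p*0.000000 + (1-p)*0.110000] = 0.058501
  V(1,1) = exp(-r*dt) * [p*0.110000 + (1-p)*0.480074] = 0.306103
  V(0,0) = exp(-r*dt) * [p*0.058501 + (1-p)*0.306103] = 0.189804

Answer: Price = V(0,0) = 0.1898


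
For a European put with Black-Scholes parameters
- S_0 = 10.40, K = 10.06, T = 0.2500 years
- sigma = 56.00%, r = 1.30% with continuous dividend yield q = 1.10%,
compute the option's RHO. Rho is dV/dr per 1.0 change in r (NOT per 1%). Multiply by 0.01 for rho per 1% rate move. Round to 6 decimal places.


d1 = 0.2604951481; d2 = -0.0195048519
phi(d1) = 0.3856336728; exp(-qT) = 0.9972537778; exp(-rT) = 0.9967552755
N(-d2) = 0.5077808167
Rho = -K*T*exp(-rT)*N(-d2) = -10.0600 * 0.2500 * 0.9967552755 * 0.5077808167 = -1.272925

Answer: Rho = -1.272925


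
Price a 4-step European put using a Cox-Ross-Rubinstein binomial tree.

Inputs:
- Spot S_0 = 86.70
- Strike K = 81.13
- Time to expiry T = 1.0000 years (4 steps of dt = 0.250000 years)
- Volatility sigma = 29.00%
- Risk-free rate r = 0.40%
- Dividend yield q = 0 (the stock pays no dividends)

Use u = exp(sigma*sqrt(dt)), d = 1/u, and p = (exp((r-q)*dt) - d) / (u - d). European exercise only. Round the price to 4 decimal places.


dt = T/N = 0.250000
u = exp(sigma*sqrt(dt)) = 1.156040; d = 1/u = 0.865022
p = (exp((r-q)*dt) - d) / (u - d) = 0.467251
Discount per step: exp(-r*dt) = 0.999000
Stock lattice S(k, i) with i counting down-moves:
  k=0: S(0,0) = 86.7000
  k=1: S(1,0) = 100.2286; S(1,1) = 74.9974
  k=2: S(2,0) = 115.8683; S(2,1) = 86.7000; S(2,2) = 64.8745
  k=3: S(3,0) = 133.9483; S(3,1) = 100.2286; S(3,2) = 74.9974; S(3,3) = 56.1178
  k=4: S(4,0) = 154.8495; S(4,1) = 115.8683; S(4,2) = 86.7000; S(4,3) = 64.8745; S(4,4) = 48.5432
Terminal payoffs V(N, i) = max(K - S_T, 0):
  V(4,0) = 0.000000; V(4,1) = 0.000000; V(4,2) = 0.000000; V(4,3) = 16.255549; V(4,4) = 32.586812
Backward induction: V(k, i) = exp(-r*dt) * [p * V(k+1, i) + (1-p) * V(k+1, i+1)].
  V(3,0) = exp(-r*dt) * [p*0.000000 + (1-p)*0.000000] = 0.000000
  V(3,1) = exp(-r*dt) * [p*0.000000 + (1-p)*0.000000] = 0.000000
  V(3,2) = exp(-r*dt) * [p*0.000000 + (1-p)*16.255549] = 8.651466
  V(3,3) = exp(-r*dt) * [p*16.255549 + (1-p)*32.586812] = 24.931064
  V(2,0) = exp(-r*dt) * [p*0.000000 + (1-p)*0.000000] = 0.000000
  V(2,1) = exp(-r*dt) * [p*0.000000 + (1-p)*8.651466] = 4.604450
  V(2,2) = exp(-r*dt) * [p*8.651466 + (1-p)*24.931064] = 17.307085
  V(1,0) = exp(-r*dt) * [p*0.000000 + (1-p)*4.604450] = 2.450563
  V(1,1) = exp(-r*dt) * [p*4.604450 + (1-p)*17.307085] = 11.360396
  V(0,0) = exp(-r*dt) * [p*2.450563 + (1-p)*11.360396] = 7.190071

Answer: Price = V(0,0) = 7.1901


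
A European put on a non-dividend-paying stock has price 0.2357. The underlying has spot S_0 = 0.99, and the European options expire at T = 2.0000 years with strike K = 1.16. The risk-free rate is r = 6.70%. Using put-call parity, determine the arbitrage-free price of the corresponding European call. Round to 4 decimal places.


Put-call parity: C - P = S_0 * exp(-qT) - K * exp(-rT).
S_0 * exp(-qT) = 0.9900 * 1.00000000 = 0.99000000
K * exp(-rT) = 1.1600 * 0.87459006 = 1.01452447
C = P + S*exp(-qT) - K*exp(-rT)
C = 0.2357 + 0.99000000 - 1.01452447 = 0.2112

Answer: Call price = 0.2112


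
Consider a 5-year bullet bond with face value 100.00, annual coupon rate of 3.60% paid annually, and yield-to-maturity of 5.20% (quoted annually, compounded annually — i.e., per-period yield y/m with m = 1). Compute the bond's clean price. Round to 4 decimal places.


Coupon per period c = face * coupon_rate / m = 3.600000
Periods per year m = 1; per-period yield y/m = 0.052000
Number of cashflows N = 5
Cashflows (t years, CF_t, discount factor 1/(1+y/m)^(m*t), PV):
  t = 1.0000: CF_t = 3.600000, DF = 0.950570, PV = 3.422053
  t = 2.0000: CF_t = 3.600000, DF = 0.903584, PV = 3.252902
  t = 3.0000: CF_t = 3.600000, DF = 0.858920, PV = 3.092112
  t = 4.0000: CF_t = 3.600000, DF = 0.816464, PV = 2.939270
  t = 5.0000: CF_t = 103.600000, DF = 0.776106, PV = 80.404630
Price P = sum_t PV_t = 93.110968

Answer: Price = 93.1110


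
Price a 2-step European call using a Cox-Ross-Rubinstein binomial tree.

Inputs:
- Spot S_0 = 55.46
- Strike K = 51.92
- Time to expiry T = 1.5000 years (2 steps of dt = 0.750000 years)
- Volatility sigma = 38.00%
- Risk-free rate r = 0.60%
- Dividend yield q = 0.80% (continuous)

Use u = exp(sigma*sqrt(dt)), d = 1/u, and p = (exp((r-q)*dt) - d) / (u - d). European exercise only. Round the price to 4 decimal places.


dt = T/N = 0.750000
u = exp(sigma*sqrt(dt)) = 1.389702; d = 1/u = 0.719579
p = (exp((r-q)*dt) - d) / (u - d) = 0.416225
Discount per step: exp(-r*dt) = 0.995510
Stock lattice S(k, i) with i counting down-moves:
  k=0: S(0,0) = 55.4600
  k=1: S(1,0) = 77.0729; S(1,1) = 39.9078
  k=2: S(2,0) = 107.1084; S(2,1) = 55.4600; S(2,2) = 28.7168
Terminal payoffs V(N, i) = max(S_T - K, 0):
  V(2,0) = 55.188394; V(2,1) = 3.540000; V(2,2) = 0.000000
Backward induction: V(k, i) = exp(-r*dt) * [p * V(k+1, i) + (1-p) * V(k+1, i+1)].
  V(1,0) = exp(-r*dt) * [p*55.188394 + (1-p)*3.540000] = 24.924960
  V(1,1) = exp(-r*dt) * [p*3.540000 + (1-p)*0.000000] = 1.466822
  V(0,0) = exp(-r*dt) * [p*24.924960 + (1-p)*1.466822] = 11.180271

Answer: Price = V(0,0) = 11.1803
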